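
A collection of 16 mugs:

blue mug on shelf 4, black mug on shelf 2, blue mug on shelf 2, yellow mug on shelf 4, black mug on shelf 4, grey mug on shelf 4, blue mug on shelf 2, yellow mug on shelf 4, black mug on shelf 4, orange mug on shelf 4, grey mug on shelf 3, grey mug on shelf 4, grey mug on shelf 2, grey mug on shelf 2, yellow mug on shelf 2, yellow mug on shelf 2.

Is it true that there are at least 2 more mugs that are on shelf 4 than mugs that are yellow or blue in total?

False

There are 8 mugs on shelf 4.
There are 7 mugs that are yellow or blue.
The claim requires 8 − 7 = 1 ≥ 2, which does not hold.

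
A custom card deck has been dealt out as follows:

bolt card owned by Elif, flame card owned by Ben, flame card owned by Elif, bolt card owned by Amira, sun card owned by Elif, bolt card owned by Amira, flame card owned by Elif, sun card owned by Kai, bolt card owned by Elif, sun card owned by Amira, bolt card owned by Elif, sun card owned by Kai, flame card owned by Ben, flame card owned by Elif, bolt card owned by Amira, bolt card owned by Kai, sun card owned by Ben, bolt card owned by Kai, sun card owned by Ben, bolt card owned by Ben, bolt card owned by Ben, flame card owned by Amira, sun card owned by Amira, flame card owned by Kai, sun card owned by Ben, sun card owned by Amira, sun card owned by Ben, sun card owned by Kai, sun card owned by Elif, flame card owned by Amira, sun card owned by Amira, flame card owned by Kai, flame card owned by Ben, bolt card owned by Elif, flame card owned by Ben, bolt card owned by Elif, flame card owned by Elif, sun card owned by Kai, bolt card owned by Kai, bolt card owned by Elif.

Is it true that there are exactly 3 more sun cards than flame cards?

sun cards: 14.
flame cards: 12.
The claim requires 14 − 12 (= 2) to equal 3, which does not hold.

False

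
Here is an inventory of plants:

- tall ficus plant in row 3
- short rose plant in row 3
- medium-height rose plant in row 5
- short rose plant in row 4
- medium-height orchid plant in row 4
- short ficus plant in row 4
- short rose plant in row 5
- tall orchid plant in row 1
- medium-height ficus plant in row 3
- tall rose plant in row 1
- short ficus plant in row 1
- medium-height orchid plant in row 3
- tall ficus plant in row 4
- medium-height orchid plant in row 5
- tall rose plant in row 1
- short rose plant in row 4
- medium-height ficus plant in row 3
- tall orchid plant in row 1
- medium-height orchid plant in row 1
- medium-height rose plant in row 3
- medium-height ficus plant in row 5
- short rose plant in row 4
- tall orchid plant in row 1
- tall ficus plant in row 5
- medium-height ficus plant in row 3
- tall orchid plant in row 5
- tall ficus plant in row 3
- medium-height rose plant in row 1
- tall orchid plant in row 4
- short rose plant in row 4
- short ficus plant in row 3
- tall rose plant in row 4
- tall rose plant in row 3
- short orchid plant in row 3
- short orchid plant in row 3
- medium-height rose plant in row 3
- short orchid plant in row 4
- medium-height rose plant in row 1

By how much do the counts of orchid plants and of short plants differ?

orchid plants: 12. short plants: 12.
|12 − 12| = 12 − 12 = 0.

0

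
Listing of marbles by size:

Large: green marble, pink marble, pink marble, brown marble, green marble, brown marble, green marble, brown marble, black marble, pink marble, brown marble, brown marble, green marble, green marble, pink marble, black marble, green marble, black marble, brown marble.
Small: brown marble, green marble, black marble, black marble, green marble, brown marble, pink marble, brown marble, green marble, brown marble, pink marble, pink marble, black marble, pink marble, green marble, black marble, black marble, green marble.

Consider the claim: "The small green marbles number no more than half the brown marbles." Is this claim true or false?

True

small green marbles: 5.
brown marbles: 10.
The claim requires 2 × 5 = 10 ≤ 10, which holds.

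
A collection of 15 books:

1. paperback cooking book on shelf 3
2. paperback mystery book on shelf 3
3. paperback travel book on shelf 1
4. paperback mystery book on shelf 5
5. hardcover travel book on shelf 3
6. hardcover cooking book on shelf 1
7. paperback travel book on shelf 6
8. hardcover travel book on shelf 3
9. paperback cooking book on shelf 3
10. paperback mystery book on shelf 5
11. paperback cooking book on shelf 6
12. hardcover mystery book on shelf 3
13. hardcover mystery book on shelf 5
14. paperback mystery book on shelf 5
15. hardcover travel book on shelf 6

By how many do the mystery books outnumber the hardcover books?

0

mystery books: 6.
hardcover books: 6.
6 − 6 = 0.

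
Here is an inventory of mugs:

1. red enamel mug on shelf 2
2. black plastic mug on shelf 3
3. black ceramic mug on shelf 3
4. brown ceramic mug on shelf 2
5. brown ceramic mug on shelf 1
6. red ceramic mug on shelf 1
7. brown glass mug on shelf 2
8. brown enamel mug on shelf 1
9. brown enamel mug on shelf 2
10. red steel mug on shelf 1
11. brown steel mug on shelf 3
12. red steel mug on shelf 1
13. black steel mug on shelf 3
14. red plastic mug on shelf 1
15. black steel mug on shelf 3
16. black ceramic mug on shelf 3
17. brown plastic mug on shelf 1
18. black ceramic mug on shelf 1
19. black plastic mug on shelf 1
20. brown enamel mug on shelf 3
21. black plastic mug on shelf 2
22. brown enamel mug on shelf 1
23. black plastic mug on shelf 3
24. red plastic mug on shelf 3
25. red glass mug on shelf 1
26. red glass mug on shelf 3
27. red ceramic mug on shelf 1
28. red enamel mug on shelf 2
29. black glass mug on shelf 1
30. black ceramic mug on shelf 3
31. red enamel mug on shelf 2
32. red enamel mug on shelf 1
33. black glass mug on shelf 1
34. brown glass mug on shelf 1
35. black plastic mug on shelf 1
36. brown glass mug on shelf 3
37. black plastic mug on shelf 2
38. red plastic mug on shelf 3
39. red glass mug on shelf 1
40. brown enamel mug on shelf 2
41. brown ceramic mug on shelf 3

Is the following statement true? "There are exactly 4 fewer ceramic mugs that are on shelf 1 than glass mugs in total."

There are 4 ceramic mugs on shelf 1.
There are 8 glass mugs.
The claim requires 8 − 4 (= 4) to equal 4, which holds.

True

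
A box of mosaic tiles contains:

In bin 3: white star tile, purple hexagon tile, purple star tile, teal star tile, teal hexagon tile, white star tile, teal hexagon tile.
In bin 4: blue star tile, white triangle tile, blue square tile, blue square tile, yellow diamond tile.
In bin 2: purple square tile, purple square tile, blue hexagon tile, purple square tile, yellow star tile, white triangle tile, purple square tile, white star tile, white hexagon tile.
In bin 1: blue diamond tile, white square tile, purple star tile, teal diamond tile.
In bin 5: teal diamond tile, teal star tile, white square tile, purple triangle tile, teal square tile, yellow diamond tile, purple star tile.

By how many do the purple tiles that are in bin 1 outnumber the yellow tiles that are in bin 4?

0

purple tiles in bin 1: 1.
yellow tiles in bin 4: 1.
1 − 1 = 0.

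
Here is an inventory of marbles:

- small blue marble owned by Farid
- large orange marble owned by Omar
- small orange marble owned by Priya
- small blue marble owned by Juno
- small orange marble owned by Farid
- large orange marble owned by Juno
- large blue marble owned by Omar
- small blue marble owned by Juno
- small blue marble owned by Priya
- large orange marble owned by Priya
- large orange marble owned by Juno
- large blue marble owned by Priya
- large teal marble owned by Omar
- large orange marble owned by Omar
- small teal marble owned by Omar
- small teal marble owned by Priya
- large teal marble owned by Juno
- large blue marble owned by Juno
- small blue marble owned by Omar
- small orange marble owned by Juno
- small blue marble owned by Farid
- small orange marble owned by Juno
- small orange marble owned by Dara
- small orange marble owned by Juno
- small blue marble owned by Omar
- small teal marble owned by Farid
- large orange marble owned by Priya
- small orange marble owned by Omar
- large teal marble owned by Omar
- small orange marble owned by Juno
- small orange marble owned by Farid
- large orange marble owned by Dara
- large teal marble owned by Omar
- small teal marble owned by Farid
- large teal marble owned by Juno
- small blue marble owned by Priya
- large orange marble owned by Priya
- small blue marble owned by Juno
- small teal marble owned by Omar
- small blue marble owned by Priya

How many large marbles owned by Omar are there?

6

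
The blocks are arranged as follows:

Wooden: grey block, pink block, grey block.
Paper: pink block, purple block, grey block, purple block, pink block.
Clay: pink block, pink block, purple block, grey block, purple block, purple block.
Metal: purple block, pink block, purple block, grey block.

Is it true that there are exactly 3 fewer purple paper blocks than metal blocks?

False

There are 2 purple paper blocks.
There are 4 metal blocks.
The claim requires 4 − 2 (= 2) to equal 3, which does not hold.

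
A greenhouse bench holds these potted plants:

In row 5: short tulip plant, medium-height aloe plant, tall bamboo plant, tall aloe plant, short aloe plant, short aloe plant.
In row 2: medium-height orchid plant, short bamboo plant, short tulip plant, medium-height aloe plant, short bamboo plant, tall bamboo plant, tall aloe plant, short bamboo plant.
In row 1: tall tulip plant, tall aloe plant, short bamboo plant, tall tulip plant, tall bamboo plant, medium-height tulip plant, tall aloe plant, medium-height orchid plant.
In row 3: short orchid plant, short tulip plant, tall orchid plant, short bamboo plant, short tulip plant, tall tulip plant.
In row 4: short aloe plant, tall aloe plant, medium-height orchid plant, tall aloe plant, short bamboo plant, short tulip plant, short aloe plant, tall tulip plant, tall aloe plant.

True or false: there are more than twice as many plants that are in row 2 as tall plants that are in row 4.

False

|plants in row 2| = 8.
|tall plants in row 4| = 4.
The claim requires 8 > 2 × 4 = 8, which does not hold.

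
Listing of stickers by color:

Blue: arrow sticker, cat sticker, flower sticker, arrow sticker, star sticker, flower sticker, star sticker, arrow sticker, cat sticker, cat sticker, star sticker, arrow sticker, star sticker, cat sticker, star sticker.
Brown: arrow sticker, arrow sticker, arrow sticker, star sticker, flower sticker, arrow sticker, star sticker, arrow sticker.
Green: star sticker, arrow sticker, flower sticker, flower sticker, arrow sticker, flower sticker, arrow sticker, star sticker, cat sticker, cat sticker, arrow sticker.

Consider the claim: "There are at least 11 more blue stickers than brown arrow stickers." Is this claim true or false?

False

There are 15 blue stickers.
There are 5 brown arrow stickers.
The claim requires 15 − 5 = 10 ≥ 11, which does not hold.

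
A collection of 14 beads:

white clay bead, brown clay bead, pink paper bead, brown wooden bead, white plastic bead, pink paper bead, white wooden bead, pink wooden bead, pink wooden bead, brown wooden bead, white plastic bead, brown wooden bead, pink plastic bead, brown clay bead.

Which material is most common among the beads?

Counts by material: wooden 6, plastic 3, clay 3, paper 2.
The maximum is 6, held uniquely by wooden.

wooden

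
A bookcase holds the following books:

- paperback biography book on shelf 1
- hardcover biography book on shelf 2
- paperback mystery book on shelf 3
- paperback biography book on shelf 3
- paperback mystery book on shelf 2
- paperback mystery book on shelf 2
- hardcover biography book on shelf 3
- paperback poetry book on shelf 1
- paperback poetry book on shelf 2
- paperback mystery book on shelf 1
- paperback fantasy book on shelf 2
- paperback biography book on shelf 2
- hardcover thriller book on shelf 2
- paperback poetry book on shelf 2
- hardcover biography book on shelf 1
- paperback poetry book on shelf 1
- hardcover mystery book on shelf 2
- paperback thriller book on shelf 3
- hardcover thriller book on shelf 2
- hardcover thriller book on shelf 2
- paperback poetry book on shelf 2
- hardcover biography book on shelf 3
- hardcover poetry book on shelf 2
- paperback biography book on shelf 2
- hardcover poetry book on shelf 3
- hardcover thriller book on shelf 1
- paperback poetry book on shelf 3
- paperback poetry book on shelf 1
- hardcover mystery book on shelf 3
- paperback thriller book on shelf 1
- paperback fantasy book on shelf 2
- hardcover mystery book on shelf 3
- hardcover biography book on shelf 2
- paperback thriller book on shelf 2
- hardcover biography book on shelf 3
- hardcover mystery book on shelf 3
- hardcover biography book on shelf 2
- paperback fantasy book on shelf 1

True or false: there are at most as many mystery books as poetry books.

True

There are 8 mystery books.
There are 9 poetry books.
The claim requires 8 ≤ 9, which holds.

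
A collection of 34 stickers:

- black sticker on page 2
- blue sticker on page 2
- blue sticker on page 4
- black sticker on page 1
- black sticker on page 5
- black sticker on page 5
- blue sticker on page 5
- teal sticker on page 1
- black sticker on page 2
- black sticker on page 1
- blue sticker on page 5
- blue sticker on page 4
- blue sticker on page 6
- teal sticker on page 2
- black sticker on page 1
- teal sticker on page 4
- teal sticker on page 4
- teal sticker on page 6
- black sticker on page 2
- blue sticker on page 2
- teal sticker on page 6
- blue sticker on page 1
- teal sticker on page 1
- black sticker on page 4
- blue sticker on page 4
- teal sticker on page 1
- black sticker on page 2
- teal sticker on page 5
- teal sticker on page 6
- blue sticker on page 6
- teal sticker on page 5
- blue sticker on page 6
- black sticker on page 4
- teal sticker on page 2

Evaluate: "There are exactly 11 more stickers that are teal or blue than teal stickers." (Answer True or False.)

True

stickers that are teal or blue: 23.
teal stickers: 12.
The claim requires 23 − 12 (= 11) to equal 11, which holds.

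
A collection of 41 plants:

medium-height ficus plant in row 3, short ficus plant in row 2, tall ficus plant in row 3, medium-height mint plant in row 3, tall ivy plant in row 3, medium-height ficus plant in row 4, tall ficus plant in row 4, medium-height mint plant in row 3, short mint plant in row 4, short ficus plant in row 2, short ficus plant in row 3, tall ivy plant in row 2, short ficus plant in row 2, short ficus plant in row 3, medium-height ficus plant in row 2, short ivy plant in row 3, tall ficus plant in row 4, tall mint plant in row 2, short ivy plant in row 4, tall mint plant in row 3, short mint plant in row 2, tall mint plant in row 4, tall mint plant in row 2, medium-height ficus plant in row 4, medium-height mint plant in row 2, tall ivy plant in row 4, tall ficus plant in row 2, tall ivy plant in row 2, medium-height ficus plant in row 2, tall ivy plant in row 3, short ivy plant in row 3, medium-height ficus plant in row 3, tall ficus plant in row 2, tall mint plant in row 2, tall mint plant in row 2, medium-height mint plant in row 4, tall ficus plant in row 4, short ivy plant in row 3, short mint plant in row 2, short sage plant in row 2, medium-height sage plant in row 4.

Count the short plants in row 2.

6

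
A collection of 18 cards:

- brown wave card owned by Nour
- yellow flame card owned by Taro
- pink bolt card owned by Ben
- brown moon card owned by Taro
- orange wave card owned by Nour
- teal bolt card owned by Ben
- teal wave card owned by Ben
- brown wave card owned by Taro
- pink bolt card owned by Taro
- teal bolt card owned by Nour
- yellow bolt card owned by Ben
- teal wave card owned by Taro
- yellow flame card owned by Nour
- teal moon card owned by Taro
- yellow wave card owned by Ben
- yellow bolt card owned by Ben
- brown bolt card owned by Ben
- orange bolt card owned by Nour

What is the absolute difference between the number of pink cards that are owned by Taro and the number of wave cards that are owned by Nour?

1

pink cards owned by Taro: 1. wave cards owned by Nour: 2.
|1 − 2| = 2 − 1 = 1.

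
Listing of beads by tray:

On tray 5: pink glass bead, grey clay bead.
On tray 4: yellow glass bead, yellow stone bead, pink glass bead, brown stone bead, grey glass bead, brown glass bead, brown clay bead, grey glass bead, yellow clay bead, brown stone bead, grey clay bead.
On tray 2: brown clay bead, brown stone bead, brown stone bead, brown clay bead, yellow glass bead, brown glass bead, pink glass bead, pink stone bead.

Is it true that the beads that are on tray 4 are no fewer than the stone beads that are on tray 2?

True

beads on tray 4: 11.
stone beads on tray 2: 3.
The claim requires 11 ≥ 3, which holds.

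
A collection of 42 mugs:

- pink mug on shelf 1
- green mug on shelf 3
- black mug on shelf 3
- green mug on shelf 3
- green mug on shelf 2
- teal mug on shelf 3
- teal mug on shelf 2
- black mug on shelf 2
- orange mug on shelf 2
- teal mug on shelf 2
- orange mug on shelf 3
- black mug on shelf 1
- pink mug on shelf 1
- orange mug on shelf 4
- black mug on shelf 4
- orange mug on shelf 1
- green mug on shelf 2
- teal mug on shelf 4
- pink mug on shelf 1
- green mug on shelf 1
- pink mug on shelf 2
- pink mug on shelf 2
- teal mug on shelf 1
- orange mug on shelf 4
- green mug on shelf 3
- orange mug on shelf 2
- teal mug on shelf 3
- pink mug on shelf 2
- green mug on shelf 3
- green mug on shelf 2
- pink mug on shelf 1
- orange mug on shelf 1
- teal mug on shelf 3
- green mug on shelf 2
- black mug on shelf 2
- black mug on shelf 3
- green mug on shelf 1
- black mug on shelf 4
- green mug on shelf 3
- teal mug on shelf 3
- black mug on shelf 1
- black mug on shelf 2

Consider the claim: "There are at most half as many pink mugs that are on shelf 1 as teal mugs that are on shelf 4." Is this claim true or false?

False

pink mugs on shelf 1: 4.
teal mugs on shelf 4: 1.
The claim requires 2 × 4 = 8 ≤ 1, which does not hold.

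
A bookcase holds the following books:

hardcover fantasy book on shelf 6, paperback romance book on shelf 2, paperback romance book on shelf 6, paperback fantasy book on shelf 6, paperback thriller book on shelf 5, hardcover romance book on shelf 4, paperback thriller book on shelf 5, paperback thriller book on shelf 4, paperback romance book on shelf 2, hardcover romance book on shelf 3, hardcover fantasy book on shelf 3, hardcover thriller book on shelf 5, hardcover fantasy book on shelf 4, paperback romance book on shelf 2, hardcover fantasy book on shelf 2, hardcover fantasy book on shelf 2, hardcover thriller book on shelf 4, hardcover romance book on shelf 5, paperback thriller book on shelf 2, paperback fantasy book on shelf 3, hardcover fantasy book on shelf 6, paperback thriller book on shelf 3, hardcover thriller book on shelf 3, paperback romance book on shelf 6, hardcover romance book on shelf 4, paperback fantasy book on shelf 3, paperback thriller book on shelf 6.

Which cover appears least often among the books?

hardcover

Counts by cover: paperback 14, hardcover 13.
The minimum is 13, held uniquely by hardcover.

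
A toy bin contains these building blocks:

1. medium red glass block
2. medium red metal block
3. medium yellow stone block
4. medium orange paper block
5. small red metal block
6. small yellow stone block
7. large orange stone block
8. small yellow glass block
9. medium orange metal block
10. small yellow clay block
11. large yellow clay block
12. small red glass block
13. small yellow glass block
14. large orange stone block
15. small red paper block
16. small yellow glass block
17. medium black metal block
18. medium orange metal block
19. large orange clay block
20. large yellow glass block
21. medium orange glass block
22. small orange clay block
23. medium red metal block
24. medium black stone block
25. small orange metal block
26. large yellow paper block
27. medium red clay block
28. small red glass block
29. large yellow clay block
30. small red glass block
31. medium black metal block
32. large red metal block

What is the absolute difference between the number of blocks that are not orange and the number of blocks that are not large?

blocks that are not orange: 23. blocks that are not large: 24.
|23 − 24| = 24 − 23 = 1.

1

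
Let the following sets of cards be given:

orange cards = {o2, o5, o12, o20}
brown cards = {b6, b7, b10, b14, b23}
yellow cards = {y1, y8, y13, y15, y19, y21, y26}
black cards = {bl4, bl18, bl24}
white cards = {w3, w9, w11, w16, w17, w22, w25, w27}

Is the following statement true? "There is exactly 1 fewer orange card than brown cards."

|orange cards| = 4.
|brown cards| = 5.
The claim requires 5 − 4 (= 1) to equal 1, which holds.

True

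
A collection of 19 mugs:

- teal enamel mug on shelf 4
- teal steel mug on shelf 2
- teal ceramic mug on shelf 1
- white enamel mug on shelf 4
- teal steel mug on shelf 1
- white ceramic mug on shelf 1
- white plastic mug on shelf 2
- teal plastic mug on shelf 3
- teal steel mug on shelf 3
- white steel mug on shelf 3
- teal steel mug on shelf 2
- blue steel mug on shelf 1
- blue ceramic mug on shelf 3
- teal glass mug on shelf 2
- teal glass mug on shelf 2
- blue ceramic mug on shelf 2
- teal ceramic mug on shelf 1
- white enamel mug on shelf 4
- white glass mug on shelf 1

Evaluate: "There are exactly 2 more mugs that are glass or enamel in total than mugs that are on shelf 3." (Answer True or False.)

mugs that are glass or enamel: 6.
mugs on shelf 3: 4.
The claim requires 6 − 4 (= 2) to equal 2, which holds.

True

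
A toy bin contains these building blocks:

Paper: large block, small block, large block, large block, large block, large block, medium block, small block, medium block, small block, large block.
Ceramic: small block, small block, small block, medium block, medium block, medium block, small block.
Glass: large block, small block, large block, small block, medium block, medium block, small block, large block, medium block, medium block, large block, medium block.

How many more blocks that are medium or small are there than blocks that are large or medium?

0

blocks that are medium or small: 20.
blocks that are large or medium: 20.
20 − 20 = 0.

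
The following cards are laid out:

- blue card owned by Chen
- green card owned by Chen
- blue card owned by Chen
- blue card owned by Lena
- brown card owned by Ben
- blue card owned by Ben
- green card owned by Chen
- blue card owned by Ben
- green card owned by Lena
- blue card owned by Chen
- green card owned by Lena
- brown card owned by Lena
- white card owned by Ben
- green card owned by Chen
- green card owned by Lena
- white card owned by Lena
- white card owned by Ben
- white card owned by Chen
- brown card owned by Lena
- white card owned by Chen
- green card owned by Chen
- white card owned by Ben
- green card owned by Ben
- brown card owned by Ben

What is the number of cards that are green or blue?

14

blue: 6; green: 8; together 6 + 8 = 14.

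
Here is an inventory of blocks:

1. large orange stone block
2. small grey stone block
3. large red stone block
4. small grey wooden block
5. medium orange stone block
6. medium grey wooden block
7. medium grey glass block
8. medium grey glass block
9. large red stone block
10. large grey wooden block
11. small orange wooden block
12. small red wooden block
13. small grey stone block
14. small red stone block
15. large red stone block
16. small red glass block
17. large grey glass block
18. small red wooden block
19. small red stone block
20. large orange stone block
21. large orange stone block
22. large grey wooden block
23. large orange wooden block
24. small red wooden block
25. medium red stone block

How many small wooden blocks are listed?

5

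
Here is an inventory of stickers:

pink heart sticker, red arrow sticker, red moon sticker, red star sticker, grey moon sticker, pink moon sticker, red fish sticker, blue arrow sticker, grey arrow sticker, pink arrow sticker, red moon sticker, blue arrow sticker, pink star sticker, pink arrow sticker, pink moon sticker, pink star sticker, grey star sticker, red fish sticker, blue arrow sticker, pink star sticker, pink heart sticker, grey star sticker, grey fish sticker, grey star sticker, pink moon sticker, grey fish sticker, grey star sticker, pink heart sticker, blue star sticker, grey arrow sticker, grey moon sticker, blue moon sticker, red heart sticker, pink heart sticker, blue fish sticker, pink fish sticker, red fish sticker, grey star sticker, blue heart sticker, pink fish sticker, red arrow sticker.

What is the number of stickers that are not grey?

Total stickers: 41; with the excluded value: 11; remaining 41 − 11 = 30.

30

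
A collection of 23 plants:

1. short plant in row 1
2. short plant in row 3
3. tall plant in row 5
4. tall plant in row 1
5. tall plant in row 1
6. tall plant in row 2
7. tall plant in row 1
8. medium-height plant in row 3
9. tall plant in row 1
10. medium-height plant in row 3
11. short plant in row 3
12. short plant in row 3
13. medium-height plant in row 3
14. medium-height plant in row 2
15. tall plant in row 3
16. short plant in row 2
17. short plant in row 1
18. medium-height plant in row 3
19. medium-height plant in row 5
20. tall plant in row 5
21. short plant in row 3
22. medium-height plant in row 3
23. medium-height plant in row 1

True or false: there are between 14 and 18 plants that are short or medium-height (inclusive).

True

There are 15 plants that are short or medium-height.
The claim requires 14 ≤ 15 ≤ 18, which holds.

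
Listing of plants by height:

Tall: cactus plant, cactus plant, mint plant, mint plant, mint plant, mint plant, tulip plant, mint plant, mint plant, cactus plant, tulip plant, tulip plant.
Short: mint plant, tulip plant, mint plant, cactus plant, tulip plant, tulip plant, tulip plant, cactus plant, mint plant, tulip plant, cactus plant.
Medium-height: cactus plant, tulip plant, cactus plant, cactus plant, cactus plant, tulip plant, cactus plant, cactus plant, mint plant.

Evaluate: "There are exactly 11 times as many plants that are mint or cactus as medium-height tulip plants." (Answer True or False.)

|plants that are mint or cactus| = 22.
|medium-height tulip plants| = 2.
The claim requires 22 = 11 × 2 = 22, which holds.

True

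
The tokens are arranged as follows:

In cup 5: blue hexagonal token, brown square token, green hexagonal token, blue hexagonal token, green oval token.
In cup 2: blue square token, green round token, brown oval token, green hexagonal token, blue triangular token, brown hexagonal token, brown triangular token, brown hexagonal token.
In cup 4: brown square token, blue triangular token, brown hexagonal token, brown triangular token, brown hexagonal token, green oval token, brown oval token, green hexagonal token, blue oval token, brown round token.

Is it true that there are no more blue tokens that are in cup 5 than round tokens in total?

True

There are 2 blue tokens in cup 5.
There are 2 round tokens.
The claim requires 2 ≤ 2, which holds.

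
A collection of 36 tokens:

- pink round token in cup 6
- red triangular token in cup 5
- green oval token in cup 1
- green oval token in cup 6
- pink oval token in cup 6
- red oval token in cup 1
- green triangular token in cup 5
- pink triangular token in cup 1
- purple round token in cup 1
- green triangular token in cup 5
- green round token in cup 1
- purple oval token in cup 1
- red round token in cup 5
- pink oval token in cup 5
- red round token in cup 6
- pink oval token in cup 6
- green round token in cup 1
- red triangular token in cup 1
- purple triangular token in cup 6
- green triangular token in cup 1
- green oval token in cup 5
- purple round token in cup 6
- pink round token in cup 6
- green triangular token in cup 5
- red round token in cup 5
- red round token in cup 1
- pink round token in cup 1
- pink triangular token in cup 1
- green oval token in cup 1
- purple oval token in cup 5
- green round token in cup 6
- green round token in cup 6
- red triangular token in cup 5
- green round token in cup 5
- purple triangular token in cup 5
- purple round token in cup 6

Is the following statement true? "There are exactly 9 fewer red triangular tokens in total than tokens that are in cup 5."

There are 3 red triangular tokens.
There are 12 tokens in cup 5.
The claim requires 12 − 3 (= 9) to equal 9, which holds.

True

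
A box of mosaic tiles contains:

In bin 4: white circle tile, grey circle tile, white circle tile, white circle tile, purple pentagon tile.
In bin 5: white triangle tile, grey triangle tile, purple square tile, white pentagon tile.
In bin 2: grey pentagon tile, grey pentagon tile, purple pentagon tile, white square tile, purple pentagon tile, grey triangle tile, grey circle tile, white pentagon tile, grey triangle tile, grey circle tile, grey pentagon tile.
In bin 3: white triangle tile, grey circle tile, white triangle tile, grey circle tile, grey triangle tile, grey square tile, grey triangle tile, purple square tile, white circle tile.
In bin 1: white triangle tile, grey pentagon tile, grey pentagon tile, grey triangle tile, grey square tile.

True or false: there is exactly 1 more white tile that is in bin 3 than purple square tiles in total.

There are 3 white tiles in bin 3.
There are 2 purple square tiles.
The claim requires 3 − 2 (= 1) to equal 1, which holds.

True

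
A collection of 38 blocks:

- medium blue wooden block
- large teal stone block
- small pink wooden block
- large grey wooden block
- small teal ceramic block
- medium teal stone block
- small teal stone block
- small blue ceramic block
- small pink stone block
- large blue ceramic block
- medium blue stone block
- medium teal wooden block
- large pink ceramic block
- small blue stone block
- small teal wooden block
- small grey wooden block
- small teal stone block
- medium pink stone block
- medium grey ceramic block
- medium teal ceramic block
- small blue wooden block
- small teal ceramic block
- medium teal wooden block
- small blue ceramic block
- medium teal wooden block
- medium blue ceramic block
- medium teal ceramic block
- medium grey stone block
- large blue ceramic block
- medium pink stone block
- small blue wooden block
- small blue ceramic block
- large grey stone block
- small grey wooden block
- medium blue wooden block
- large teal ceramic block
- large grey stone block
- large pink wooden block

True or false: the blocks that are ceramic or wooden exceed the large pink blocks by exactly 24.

There are 26 blocks that are ceramic or wooden.
There are 2 large pink blocks.
The claim requires 26 − 2 (= 24) to equal 24, which holds.

True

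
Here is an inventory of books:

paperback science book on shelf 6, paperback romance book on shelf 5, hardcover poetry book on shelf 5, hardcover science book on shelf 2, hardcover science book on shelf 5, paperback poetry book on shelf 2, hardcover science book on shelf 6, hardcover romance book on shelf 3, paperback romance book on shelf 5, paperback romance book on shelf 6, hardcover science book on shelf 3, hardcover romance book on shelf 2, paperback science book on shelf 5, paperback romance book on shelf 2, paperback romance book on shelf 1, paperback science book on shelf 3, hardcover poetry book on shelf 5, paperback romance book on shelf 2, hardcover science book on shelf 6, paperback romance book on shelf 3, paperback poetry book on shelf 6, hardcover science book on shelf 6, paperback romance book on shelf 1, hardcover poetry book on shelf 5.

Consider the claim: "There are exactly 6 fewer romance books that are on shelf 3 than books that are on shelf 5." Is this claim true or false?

False

There are 2 romance books on shelf 3.
There are 7 books on shelf 5.
The claim requires 7 − 2 (= 5) to equal 6, which does not hold.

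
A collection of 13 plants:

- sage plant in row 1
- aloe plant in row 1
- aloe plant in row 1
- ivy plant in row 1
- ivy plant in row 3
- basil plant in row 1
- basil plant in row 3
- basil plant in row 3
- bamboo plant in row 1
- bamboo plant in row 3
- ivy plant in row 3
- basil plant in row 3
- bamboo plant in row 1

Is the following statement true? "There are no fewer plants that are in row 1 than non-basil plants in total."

False

There are 7 plants in row 1.
There are 9 non-basil plants.
The claim requires 7 ≥ 9, which does not hold.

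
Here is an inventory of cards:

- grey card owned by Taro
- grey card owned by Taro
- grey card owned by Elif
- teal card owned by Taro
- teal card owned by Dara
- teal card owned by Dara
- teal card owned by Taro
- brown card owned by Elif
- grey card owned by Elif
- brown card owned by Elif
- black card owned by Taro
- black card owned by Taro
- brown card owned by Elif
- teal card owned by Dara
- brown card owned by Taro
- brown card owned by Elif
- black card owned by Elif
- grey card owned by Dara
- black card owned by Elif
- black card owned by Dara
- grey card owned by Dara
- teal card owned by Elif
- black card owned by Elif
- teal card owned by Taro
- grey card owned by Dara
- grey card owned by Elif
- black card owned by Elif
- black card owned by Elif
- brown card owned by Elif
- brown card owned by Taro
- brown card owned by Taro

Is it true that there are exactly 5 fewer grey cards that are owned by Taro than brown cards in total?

|grey cards owned by Taro| = 2.
|brown cards| = 8.
The claim requires 8 − 2 (= 6) to equal 5, which does not hold.

False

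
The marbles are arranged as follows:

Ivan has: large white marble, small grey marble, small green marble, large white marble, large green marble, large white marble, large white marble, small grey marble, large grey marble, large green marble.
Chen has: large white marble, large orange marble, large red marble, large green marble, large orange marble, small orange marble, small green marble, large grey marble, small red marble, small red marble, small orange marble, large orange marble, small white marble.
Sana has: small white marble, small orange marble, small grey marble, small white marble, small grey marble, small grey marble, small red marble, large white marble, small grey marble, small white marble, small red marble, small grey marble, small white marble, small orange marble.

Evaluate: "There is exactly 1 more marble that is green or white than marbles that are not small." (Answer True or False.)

True

|marbles that are green or white| = 16.
|marbles that are not small| = 15.
The claim requires 16 − 15 (= 1) to equal 1, which holds.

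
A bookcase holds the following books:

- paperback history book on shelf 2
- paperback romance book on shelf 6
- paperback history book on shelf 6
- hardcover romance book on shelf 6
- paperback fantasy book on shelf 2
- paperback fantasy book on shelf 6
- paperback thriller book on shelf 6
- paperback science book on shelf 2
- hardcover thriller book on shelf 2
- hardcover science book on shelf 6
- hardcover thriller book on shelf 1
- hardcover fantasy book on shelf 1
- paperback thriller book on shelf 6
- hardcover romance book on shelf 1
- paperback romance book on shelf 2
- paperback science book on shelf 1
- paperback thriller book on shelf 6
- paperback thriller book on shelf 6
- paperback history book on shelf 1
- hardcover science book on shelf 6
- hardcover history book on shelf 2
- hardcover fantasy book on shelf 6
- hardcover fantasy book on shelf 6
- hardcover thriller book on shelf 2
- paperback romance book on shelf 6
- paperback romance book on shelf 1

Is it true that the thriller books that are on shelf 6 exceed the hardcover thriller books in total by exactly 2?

False

There are 4 thriller books on shelf 6.
There are 3 hardcover thriller books.
The claim requires 4 − 3 (= 1) to equal 2, which does not hold.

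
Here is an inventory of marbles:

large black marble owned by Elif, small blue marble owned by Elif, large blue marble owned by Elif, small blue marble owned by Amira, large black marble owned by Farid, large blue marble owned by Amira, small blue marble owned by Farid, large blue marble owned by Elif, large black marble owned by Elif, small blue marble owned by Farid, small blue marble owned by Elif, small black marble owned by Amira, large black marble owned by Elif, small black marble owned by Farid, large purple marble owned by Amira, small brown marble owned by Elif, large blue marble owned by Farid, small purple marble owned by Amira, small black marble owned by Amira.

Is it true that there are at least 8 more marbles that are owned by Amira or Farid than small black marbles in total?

True

marbles owned by Amira or Farid: 11.
small black marbles: 3.
The claim requires 11 − 3 = 8 ≥ 8, which holds.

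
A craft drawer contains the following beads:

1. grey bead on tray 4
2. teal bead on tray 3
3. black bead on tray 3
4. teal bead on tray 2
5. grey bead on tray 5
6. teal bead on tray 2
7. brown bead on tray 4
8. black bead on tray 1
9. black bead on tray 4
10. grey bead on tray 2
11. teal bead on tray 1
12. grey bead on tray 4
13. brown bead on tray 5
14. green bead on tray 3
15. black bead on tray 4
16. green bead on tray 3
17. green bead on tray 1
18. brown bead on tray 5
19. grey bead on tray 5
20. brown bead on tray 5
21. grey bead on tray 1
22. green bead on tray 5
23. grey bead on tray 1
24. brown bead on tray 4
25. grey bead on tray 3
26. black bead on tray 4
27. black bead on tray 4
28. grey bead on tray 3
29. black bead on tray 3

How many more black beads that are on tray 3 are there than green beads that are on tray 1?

1

black beads on tray 3: 2.
green beads on tray 1: 1.
2 − 1 = 1.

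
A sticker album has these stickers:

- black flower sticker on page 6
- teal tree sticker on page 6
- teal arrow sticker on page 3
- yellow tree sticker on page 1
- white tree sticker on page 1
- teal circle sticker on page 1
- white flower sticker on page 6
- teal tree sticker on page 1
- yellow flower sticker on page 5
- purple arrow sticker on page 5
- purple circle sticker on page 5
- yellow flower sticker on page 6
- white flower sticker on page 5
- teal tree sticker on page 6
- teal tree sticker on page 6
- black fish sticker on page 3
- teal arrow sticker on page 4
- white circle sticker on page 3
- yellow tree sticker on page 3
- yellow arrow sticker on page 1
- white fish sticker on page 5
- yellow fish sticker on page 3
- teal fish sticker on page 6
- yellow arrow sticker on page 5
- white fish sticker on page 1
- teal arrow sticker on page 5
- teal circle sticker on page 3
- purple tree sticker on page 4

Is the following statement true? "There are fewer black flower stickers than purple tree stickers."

False

black flower stickers: 1.
purple tree stickers: 1.
The claim requires 1 < 1, which does not hold.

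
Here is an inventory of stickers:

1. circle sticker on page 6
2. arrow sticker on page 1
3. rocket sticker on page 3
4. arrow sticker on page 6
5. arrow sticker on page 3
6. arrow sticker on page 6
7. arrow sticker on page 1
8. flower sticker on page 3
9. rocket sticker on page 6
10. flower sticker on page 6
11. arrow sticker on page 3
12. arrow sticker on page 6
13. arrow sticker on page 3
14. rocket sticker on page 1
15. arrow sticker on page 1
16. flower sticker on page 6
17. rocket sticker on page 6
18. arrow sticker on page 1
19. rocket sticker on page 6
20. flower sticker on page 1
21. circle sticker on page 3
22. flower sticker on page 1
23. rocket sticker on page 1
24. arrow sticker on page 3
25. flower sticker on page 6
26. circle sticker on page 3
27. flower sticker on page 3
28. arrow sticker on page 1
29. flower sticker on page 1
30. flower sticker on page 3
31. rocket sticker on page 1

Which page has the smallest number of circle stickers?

Counts by page (restricted to circle stickers): page 3→2, page 6→1, page 1→0.
The minimum is 0, held uniquely by page 1.

page 1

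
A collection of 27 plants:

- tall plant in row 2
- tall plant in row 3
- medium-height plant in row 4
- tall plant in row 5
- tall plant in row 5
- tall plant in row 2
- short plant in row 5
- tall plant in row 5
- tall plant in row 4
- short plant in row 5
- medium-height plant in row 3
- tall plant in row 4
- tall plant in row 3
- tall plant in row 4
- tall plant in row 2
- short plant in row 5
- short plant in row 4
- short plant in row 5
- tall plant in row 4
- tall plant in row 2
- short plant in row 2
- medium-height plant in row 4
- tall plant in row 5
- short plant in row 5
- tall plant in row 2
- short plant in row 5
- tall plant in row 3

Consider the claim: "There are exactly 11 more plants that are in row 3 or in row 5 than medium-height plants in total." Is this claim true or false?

There are 14 plants in row 3 or in row 5.
There are 3 medium-height plants.
The claim requires 14 − 3 (= 11) to equal 11, which holds.

True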